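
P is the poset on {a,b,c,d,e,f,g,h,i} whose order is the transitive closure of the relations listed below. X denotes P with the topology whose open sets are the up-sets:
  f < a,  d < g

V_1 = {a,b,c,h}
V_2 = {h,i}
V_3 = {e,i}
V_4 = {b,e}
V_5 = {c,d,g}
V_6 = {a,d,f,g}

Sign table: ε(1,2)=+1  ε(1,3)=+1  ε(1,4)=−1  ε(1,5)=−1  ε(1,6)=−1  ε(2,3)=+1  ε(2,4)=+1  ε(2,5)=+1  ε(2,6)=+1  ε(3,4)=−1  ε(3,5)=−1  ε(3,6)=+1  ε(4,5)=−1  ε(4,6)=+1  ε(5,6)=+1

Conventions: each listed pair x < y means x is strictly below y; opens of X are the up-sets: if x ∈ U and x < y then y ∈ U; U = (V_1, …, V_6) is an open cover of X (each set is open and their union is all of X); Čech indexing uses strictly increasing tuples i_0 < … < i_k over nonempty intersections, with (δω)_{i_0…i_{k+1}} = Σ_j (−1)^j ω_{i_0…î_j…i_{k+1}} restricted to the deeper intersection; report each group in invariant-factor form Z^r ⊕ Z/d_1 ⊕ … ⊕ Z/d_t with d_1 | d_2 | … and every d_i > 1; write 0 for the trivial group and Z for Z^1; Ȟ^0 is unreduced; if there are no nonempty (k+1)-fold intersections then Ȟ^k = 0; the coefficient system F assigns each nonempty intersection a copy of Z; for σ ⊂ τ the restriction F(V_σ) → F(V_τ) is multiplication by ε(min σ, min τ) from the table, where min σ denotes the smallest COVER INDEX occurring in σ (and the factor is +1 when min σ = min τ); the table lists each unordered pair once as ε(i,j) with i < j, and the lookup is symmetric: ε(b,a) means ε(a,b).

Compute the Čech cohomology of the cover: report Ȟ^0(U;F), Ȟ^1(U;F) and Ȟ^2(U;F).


Ȟ^0 = Z, Ȟ^1 = Z^2 and Ȟ^2 = 0

nerve simplices:
  V12={h} V14={b} V15={c} V16={a} V23={i} V34={e} V56={d,g}
C dims 6,7; δ0: rk 5, SNF 1^5
degree 0: 6−5−0 = 1 → Ȟ^0 ≅ Z
degree 1: 7−0−5 = 2 → Ȟ^1 ≅ Z^2
degree 2: 0−0−0 = 0 → Ȟ^2 ≅ 0


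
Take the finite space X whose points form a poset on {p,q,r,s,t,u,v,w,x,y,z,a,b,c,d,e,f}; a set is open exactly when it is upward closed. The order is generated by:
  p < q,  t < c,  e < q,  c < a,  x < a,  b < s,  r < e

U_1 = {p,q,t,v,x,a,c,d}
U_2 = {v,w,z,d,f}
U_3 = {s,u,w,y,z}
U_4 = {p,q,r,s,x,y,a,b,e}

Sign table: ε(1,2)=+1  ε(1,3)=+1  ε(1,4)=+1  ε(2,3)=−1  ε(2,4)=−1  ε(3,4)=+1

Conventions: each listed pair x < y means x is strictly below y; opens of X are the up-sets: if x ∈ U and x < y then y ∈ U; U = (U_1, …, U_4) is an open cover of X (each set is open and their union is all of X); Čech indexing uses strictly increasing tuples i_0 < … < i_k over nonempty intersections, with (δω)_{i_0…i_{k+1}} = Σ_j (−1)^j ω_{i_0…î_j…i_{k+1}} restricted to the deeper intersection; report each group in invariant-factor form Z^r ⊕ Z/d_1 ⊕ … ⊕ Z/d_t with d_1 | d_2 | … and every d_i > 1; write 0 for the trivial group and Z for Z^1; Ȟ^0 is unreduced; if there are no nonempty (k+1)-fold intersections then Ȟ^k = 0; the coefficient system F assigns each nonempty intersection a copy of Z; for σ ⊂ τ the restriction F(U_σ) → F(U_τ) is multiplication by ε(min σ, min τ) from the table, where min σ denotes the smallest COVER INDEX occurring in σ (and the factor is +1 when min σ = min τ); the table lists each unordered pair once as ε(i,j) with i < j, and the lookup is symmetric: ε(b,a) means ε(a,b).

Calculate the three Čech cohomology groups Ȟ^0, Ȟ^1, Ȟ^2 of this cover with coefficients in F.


Ȟ^0(U;F) ≅ 0, Ȟ^1(U;F) ≅ Z/2, Ȟ^2(U;F) ≅ 0

nonempty overlaps:
  U12={v,d} U14={p,q,x,a} U23={w,z} U34={s,y}
C dims 4,4; δ0: rk 4, SNF 1^3·2
degree 0: 4−4−0 = 0 → Ȟ^0 ≅ 0
degree 1: 4−0−4 = 0 plus torsion [2] → Ȟ^1 ≅ Z/2
degree 2: 0−0−0 = 0 → Ȟ^2 ≅ 0


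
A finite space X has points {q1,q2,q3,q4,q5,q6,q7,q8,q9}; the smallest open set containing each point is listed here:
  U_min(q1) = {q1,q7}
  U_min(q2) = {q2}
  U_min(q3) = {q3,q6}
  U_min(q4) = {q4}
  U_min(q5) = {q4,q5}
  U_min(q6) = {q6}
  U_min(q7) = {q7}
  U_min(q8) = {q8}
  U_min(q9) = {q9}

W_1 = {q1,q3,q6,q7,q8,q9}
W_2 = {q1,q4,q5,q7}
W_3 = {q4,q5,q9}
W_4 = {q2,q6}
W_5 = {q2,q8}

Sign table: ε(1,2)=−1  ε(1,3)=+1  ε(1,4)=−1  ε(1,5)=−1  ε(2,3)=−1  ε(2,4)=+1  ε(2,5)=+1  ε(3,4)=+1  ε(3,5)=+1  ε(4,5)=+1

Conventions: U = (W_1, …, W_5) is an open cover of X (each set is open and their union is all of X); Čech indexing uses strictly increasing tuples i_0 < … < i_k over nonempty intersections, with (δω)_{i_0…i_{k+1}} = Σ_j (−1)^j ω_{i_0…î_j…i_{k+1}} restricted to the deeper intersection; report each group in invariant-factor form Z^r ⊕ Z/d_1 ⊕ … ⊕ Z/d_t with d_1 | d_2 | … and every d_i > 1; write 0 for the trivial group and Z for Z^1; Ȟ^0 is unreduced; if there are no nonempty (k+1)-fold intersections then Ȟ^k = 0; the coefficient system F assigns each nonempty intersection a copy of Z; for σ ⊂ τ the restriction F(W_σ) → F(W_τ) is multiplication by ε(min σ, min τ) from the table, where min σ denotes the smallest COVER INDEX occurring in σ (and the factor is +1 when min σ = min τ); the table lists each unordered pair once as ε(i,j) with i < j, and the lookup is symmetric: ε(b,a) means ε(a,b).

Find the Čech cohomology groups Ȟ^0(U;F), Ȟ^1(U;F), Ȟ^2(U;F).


cover nerve:
  W12={q1,q7} W13={q9} W14={q6} W15={q8} W23={q4,q5} W45={q2}
C dims 5,6; δ0: rk 4, SNF 1^4
Ȟ^0: (5−4)−0=1 ⇒ Z
Ȟ^1: (6−0)−4=2 ⇒ Z^2
Ȟ^2: (0−0)−0=0 ⇒ 0

Ȟ^0 = Z,  Ȟ^1 = Z^2,  Ȟ^2 = 0


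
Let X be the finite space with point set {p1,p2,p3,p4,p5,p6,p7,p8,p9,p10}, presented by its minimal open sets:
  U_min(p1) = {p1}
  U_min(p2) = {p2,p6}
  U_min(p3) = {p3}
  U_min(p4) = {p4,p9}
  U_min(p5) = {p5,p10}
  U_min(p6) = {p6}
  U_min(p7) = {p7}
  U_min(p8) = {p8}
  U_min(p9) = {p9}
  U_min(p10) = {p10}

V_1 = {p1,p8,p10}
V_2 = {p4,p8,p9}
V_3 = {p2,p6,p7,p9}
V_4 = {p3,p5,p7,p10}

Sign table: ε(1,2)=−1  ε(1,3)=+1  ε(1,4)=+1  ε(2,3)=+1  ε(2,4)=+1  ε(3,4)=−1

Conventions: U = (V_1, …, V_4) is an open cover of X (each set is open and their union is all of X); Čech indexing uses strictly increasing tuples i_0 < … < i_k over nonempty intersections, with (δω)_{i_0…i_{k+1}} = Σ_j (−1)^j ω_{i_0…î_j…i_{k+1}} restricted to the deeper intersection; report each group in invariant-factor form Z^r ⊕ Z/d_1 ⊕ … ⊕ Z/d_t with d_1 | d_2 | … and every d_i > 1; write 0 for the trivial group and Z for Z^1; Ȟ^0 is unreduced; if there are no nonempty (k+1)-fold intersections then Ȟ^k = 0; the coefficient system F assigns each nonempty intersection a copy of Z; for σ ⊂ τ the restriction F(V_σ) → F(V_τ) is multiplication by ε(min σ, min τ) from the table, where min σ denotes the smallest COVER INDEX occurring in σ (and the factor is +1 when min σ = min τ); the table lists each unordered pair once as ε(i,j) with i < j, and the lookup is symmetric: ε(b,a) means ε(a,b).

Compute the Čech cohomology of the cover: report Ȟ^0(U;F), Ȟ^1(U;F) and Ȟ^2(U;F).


Ȟ^0 = Z,  Ȟ^1 = Z,  Ȟ^2 = 0

cover nerve:
  V12={p8} V14={p10} V23={p9} V34={p7}
C dims 4,4; δ0: rk 3, SNF 1^3
Ȟ^0: (4−3)−0=1 ⇒ Z
Ȟ^1: (4−0)−3=1 ⇒ Z
Ȟ^2: (0−0)−0=0 ⇒ 0


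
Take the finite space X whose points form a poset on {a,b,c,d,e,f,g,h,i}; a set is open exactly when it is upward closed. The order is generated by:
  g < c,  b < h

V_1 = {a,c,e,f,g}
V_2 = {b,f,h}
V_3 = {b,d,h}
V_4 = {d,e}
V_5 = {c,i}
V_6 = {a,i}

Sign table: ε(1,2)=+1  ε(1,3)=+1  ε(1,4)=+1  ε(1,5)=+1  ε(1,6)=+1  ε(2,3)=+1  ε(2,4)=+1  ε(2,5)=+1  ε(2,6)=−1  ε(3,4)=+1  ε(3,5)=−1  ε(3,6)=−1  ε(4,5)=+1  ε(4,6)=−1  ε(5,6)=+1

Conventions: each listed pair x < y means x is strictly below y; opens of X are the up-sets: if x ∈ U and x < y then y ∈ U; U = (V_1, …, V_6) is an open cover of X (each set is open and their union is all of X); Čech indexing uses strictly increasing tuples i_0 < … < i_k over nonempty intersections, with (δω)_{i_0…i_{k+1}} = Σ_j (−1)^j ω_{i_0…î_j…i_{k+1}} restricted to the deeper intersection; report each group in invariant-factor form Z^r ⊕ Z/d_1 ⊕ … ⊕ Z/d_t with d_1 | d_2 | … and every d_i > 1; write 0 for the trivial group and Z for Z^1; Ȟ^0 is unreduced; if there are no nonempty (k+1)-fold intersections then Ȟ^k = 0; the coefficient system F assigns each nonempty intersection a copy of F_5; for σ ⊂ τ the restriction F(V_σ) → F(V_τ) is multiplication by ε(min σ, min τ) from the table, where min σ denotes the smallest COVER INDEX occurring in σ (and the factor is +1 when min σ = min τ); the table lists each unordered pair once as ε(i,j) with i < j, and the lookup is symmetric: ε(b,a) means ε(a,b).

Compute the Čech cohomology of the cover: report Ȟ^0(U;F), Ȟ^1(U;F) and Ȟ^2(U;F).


Ȟ^0 ≅ Z/5, Ȟ^1 ≅ Z/5 ⊕ Z/5 and Ȟ^2 ≅ 0

nonempty intersections:
  V12={f} V14={e} V15={c} V16={a} V23={b,h} V34={d} V56={i}
C dims 6,7; δ0: rk_F5 5
Ȟ^0: (6−5)−0=1 ⇒ Z/5
Ȟ^1: (7−0)−5=2 ⇒ Z/5 ⊕ Z/5
Ȟ^2: (0−0)−0=0 ⇒ 0


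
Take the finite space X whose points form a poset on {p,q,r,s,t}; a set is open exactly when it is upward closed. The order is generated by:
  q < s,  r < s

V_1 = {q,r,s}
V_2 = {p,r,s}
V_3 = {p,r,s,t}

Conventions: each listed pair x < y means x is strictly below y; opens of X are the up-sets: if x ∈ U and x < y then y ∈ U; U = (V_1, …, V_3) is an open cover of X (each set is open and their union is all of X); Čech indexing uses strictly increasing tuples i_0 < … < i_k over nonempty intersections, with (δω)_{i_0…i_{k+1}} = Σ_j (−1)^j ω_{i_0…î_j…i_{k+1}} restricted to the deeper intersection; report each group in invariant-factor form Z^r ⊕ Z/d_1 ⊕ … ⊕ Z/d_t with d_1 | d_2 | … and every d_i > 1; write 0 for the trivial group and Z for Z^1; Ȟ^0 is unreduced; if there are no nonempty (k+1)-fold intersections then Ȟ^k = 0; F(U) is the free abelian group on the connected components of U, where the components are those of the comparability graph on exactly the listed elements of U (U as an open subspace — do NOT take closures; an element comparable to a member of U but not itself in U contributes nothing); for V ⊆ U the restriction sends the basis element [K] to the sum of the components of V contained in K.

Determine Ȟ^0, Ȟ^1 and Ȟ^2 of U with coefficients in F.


Ȟ^0(U;F) ≅ Z^3, Ȟ^1(U;F) ≅ 0 and Ȟ^2(U;F) ≅ 0

nonempty overlaps:
  V12={r,s} V13={r,s} V23={p,r,s}
  V123={r,s}
components per intersection:
  V1: {q,r,s}
  V2: {p} {r,s}
  V3: {p} {r,s} {t}
  V12: {r,s}
  V13: {r,s}
  V23: {p} {r,s}
  V123: {r,s}
C dims 6,4,1; δ0: rk 3, SNF 1^3; δ1: rk 1, SNF 1^1
degree 0: 6−3−0 = 3 → Ȟ^0 ≅ Z^3
degree 1: 4−1−3 = 0 → Ȟ^1 ≅ 0
degree 2: 1−0−1 = 0 → Ȟ^2 ≅ 0


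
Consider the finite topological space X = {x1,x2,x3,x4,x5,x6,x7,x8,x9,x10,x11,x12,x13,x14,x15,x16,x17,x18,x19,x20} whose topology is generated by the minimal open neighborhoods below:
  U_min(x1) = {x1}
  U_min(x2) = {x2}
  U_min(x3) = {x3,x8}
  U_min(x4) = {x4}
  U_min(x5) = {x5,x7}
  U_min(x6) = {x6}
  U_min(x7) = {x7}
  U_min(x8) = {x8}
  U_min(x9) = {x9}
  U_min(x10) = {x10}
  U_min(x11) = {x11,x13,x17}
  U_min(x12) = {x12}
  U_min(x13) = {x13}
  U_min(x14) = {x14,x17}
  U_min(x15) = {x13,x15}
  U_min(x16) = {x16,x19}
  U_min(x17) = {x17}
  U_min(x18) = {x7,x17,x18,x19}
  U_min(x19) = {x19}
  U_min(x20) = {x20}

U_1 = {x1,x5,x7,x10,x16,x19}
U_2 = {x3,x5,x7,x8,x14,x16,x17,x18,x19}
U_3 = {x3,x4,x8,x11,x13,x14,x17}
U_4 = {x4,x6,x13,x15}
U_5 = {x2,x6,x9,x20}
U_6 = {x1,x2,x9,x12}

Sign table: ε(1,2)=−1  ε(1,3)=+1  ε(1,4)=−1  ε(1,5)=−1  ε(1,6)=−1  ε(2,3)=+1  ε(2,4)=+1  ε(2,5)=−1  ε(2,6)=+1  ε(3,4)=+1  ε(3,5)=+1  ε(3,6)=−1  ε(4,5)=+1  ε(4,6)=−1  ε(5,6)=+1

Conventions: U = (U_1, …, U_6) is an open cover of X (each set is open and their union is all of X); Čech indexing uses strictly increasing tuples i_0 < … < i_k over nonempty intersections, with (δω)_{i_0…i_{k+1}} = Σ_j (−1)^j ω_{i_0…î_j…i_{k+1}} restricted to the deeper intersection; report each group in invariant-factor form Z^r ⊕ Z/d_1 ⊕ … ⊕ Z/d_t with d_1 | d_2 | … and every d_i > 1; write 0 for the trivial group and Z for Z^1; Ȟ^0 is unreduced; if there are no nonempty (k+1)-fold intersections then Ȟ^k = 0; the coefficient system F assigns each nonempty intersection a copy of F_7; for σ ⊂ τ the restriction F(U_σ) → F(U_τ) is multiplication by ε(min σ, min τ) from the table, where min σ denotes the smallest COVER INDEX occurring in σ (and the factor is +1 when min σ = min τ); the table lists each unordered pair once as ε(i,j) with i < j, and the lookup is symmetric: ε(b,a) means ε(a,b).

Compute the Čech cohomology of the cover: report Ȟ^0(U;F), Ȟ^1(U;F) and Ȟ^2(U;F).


Ȟ^0 ≅ Z/7; Ȟ^1 ≅ Z/7; Ȟ^2 ≅ 0

cover nerve:
  U12={x5,x7,x16,x19} U16={x1} U23={x3,x8,x14,x17} U34={x4,x13} U45={x6} U56={x2,x9}
C dims 6,6; δ0: rk_F7 5
Ȟ^0: (6−5)−0=1 ⇒ Z/7
Ȟ^1: (6−0)−5=1 ⇒ Z/7
Ȟ^2: (0−0)−0=0 ⇒ 0


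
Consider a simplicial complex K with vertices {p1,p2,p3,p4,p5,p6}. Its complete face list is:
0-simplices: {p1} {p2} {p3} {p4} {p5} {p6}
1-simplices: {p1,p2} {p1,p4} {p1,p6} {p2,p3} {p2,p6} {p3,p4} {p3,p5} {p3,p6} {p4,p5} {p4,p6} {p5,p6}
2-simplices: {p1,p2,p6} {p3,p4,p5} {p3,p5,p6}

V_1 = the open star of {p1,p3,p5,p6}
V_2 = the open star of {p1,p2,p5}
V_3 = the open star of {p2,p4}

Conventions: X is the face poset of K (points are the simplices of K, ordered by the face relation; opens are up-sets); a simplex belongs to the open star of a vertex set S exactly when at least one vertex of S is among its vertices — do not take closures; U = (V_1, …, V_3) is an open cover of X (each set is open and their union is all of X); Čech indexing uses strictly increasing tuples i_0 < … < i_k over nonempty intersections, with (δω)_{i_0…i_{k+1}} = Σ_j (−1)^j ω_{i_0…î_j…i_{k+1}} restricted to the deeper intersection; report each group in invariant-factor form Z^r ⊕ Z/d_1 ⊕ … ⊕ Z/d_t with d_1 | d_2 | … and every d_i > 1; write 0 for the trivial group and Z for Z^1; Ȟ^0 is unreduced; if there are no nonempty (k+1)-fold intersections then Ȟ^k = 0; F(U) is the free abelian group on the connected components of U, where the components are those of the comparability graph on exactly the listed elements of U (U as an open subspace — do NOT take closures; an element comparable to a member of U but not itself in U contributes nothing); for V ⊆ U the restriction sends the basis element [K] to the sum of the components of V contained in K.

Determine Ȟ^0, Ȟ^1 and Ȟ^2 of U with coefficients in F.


Ȟ^0(U;F) ≅ Z, Ȟ^1(U;F) ≅ Z^3 and Ȟ^2(U;F) ≅ 0

intersection data:
  V1={{p1},{p3},{p5},{p6},{p1,p2},{p1,p4},{p1,p6},{p2,p3},{p2,p6},{p3,p4},{p3,p5},{p3,p6},{p4,p5},{p4,p6},{p5,p6},{p1,p2,p6},{p3,p4,p5},{p3,p5,p6}} V2={{p1},{p2},{p5},{p1,p2},{p1,p4},{p1,p6},{p2,p3},{p2,p6},{p3,p5},{p4,p5},{p5,p6},{p1,p2,p6},{p3,p4,p5},{p3,p5,p6}} V3={{p2},{p4},{p1,p2},{p1,p4},{p2,p3},{p2,p6},{p3,p4},{p4,p5},{p4,p6},{p1,p2,p6},{p3,p4,p5}}
  V12={{p1},{p5},{p1,p2},{p1,p4},{p1,p6},{p2,p3},{p2,p6},{p3,p5},{p4,p5},{p5,p6},{p1,p2,p6},{p3,p4,p5},{p3,p5,p6}} V13={{p1,p2},{p1,p4},{p2,p3},{p2,p6},{p3,p4},{p4,p5},{p4,p6},{p1,p2,p6},{p3,p4,p5}} V23={{p2},{p1,p2},{p1,p4},{p2,p3},{p2,p6},{p4,p5},{p1,p2,p6},{p3,p4,p5}}
  V123={{p1,p2},{p1,p4},{p2,p3},{p2,p6},{p4,p5},{p1,p2,p6},{p3,p4,p5}}
components per intersection:
  V1: {{p1},{p3},{p5},{p6},{p1,p2},{p1,p4},{p1,p6},{p2,p3},{p2,p6},{p3,p4},{p3,p5},{p3,p6},{p4,p5},{p4,p6},{p5,p6},{p1,p2,p6},{p3,p4,p5},{p3,p5,p6}}
  V2: {{p1},{p2},{p1,p2},{p1,p4},{p1,p6},{p2,p3},{p2,p6},{p1,p2,p6}} {{p5},{p3,p5},{p4,p5},{p5,p6},{p3,p4,p5},{p3,p5,p6}}
  V3: {{p2},{p1,p2},{p2,p3},{p2,p6},{p1,p2,p6}} {{p4},{p1,p4},{p3,p4},{p4,p5},{p4,p6},{p3,p4,p5}}
  V12: {{p1},{p1,p2},{p1,p4},{p1,p6},{p2,p6},{p1,p2,p6}} {{p5},{p3,p5},{p4,p5},{p5,p6},{p3,p4,p5},{p3,p5,p6}} {{p2,p3}}
  V13: {{p1,p2},{p2,p6},{p1,p2,p6}} {{p1,p4}} {{p2,p3}} {{p3,p4},{p4,p5},{p3,p4,p5}} {{p4,p6}}
  V23: {{p2},{p1,p2},{p2,p3},{p2,p6},{p1,p2,p6}} {{p1,p4}} {{p4,p5},{p3,p4,p5}}
  V123: {{p1,p2},{p2,p6},{p1,p2,p6}} {{p1,p4}} {{p2,p3}} {{p4,p5},{p3,p4,p5}}
C dims 5,11,4; δ0: rk 4, SNF 1^4; δ1: rk 4, SNF 1^4
Ȟ^0 = (5 − 4) − 0 = 1, so Ȟ^0 ≅ Z
Ȟ^1 = (11 − 4) − 4 = 3, so Ȟ^1 ≅ Z^3
Ȟ^2 = (4 − 0) − 4 = 0, so Ȟ^2 ≅ 0


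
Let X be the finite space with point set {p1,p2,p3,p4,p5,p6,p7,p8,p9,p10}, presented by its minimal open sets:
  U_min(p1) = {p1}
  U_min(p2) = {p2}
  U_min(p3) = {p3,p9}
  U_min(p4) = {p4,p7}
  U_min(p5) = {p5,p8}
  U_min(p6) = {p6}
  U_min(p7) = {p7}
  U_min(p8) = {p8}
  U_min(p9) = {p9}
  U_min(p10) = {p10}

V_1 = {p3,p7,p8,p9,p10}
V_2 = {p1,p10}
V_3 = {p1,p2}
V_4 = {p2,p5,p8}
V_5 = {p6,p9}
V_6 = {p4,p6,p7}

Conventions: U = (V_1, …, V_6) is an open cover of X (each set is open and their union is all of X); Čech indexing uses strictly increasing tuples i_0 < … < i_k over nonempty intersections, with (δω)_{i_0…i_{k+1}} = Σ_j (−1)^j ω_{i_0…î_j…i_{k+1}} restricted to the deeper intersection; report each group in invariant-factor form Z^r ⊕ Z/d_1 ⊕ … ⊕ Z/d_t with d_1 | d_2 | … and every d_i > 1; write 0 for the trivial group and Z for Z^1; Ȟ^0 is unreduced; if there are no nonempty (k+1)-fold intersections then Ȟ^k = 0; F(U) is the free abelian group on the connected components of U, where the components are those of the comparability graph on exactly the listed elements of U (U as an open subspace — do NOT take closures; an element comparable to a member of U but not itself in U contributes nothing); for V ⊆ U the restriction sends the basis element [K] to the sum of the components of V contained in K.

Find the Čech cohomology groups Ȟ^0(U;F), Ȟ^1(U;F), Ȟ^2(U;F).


nerve of the cover:
  V12={p10} V14={p8} V15={p9} V16={p7} V23={p1} V34={p2} V56={p6}
components per intersection:
  V1: {p3,p9} {p7} {p8} {p10}
  V2: {p1} {p10}
  V3: {p1} {p2}
  V4: {p2} {p5,p8}
  V5: {p6} {p9}
  V6: {p4,p7} {p6}
  V12: {p10}
  V14: {p8}
  V15: {p9}
  V16: {p7}
  V23: {p1}
  V34: {p2}
  V56: {p6}
C dims 14,7; δ0: rk 7, SNF 1^7
Ȟ^0 = (14 − 7) − 0 = 7, so Ȟ^0 ≅ Z^7
Ȟ^1 = (7 − 0) − 7 = 0, so Ȟ^1 ≅ 0
Ȟ^2 = (0 − 0) − 0 = 0, so Ȟ^2 ≅ 0

Ȟ^0 ≅ Z^7, Ȟ^1 ≅ 0 and Ȟ^2 ≅ 0


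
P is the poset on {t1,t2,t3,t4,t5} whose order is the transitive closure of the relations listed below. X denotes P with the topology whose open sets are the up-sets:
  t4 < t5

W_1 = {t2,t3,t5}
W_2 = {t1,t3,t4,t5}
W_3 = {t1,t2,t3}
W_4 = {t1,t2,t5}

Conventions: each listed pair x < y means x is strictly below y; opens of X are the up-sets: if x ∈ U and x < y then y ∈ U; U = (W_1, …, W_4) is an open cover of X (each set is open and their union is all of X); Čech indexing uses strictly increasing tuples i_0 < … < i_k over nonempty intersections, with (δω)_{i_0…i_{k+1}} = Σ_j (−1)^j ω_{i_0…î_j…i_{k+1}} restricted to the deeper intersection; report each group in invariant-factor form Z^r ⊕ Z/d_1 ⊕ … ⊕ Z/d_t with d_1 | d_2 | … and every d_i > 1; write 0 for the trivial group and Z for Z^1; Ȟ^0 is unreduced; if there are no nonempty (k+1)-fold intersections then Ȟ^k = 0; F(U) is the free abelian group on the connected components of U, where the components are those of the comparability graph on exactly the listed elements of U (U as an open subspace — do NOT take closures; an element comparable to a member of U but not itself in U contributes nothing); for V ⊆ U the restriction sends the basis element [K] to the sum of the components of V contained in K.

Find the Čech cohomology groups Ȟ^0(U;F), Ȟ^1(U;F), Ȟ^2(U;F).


Ȟ^0(U;F) ≅ Z^4, Ȟ^1(U;F) ≅ 0, Ȟ^2(U;F) ≅ 0

nerve simplices:
  W12={t3,t5} W13={t2,t3} W14={t2,t5} W23={t1,t3} W24={t1,t5} W34={t1,t2}
  W123={t3} W124={t5} W134={t2} W234={t1}
components per intersection:
  W1: {t2} {t3} {t5}
  W2: {t1} {t3} {t4,t5}
  W3: {t1} {t2} {t3}
  W4: {t1} {t2} {t5}
  W12: {t3} {t5}
  W13: {t2} {t3}
  W14: {t2} {t5}
  W23: {t1} {t3}
  W24: {t1} {t5}
  W34: {t1} {t2}
  W123: {t3}
  W124: {t5}
  W134: {t2}
  W234: {t1}
C dims 12,12,4; δ0: rk 8, SNF 1^8; δ1: rk 4, SNF 1^4
degree 0: 12−8−0 = 4 → Ȟ^0 ≅ Z^4
degree 1: 12−4−8 = 0 → Ȟ^1 ≅ 0
degree 2: 4−0−4 = 0 → Ȟ^2 ≅ 0


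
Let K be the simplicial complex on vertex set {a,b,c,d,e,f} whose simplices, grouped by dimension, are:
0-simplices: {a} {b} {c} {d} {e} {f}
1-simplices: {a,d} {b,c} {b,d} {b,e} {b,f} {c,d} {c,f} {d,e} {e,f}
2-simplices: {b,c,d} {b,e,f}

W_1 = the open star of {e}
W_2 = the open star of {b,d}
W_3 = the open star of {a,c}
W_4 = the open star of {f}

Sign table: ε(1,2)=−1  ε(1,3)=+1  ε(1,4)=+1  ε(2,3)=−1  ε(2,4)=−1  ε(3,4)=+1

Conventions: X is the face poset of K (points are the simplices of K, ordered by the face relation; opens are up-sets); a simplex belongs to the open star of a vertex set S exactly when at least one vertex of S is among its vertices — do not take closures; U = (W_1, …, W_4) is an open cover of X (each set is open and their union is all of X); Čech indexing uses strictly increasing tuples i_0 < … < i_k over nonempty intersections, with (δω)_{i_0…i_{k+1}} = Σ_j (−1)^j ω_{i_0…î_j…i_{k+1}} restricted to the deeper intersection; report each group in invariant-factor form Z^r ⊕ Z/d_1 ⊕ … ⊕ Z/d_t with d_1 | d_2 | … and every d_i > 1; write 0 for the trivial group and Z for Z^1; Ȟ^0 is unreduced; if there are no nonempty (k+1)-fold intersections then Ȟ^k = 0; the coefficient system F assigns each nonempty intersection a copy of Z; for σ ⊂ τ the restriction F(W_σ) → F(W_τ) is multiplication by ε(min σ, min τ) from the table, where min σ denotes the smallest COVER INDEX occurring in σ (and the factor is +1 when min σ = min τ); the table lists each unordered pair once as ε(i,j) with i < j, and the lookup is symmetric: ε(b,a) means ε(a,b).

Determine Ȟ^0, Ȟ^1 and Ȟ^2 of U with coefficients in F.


Ȟ^0 = Z, Ȟ^1 = Z and Ȟ^2 = 0

nerve simplices:
  W1={{e},{b,e},{d,e},{e,f},{b,e,f}} W2={{b},{d},{a,d},{b,c},{b,d},{b,e},{b,f},{c,d},{d,e},{b,c,d},{b,e,f}} W3={{a},{c},{a,d},{b,c},{c,d},{c,f},{b,c,d}} W4={{f},{b,f},{c,f},{e,f},{b,e,f}}
  W12={{b,e},{d,e},{b,e,f}} W14={{e,f},{b,e,f}} W23={{a,d},{b,c},{c,d},{b,c,d}} W24={{b,f},{b,e,f}} W34={{c,f}}
  W124={{b,e,f}}
C dims 4,5,1; δ0: rk 3, SNF 1^3; δ1: rk 1, SNF 1^1
degree 0: 4−3−0 = 1 → Ȟ^0 ≅ Z
degree 1: 5−1−3 = 1 → Ȟ^1 ≅ Z
degree 2: 1−0−1 = 0 → Ȟ^2 ≅ 0


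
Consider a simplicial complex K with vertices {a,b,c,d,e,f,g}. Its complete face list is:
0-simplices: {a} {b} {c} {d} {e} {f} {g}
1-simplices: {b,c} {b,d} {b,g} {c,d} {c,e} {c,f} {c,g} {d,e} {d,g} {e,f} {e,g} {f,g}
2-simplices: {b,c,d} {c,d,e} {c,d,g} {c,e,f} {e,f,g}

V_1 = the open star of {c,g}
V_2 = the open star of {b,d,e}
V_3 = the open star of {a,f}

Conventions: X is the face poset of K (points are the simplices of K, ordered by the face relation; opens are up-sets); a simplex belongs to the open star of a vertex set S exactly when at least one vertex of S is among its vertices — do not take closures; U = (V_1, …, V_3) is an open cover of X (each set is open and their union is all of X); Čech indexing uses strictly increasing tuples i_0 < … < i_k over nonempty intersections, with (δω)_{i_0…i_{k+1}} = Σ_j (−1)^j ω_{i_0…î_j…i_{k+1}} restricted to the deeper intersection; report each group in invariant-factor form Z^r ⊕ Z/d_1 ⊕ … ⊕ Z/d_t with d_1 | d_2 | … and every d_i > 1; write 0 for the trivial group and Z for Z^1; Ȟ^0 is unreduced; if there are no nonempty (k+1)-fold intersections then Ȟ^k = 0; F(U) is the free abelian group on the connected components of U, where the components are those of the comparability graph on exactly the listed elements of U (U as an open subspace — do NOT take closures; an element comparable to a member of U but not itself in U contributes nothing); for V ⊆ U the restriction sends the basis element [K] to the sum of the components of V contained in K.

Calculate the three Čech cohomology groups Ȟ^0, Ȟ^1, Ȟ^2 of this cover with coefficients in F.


nerve simplices:
  V1={{c},{g},{b,c},{b,g},{c,d},{c,e},{c,f},{c,g},{d,g},{e,g},{f,g},{b,c,d},{c,d,e},{c,d,g},{c,e,f},{e,f,g}} V2={{b},{d},{e},{b,c},{b,d},{b,g},{c,d},{c,e},{d,e},{d,g},{e,f},{e,g},{b,c,d},{c,d,e},{c,d,g},{c,e,f},{e,f,g}} V3={{a},{f},{c,f},{e,f},{f,g},{c,e,f},{e,f,g}}
  V12={{b,c},{b,g},{c,d},{c,e},{d,g},{e,g},{b,c,d},{c,d,e},{c,d,g},{c,e,f},{e,f,g}} V13={{c,f},{f,g},{c,e,f},{e,f,g}} V23={{e,f},{c,e,f},{e,f,g}}
  V123={{c,e,f},{e,f,g}}
components per intersection:
  V1: {{c},{g},{b,c},{b,g},{c,d},{c,e},{c,f},{c,g},{d,g},{e,g},{f,g},{b,c,d},{c,d,e},{c,d,g},{c,e,f},{e,f,g}}
  V2: {{b},{d},{e},{b,c},{b,d},{b,g},{c,d},{c,e},{d,e},{d,g},{e,f},{e,g},{b,c,d},{c,d,e},{c,d,g},{c,e,f},{e,f,g}}
  V3: {{a}} {{f},{c,f},{e,f},{f,g},{c,e,f},{e,f,g}}
  V12: {{b,c},{c,d},{c,e},{d,g},{b,c,d},{c,d,e},{c,d,g},{c,e,f}} {{b,g}} {{e,g},{e,f,g}}
  V13: {{c,f},{c,e,f}} {{f,g},{e,f,g}}
  V23: {{e,f},{c,e,f},{e,f,g}}
  V123: {{c,e,f}} {{e,f,g}}
C dims 4,6,2; δ0: rk 2, SNF 1^2; δ1: rk 2, SNF 1^2
degree 0: 4−2−0 = 2 → Ȟ^0 ≅ Z^2
degree 1: 6−2−2 = 2 → Ȟ^1 ≅ Z^2
degree 2: 2−0−2 = 0 → Ȟ^2 ≅ 0

Ȟ^0(U;F) ≅ Z^2,  Ȟ^1(U;F) ≅ Z^2,  Ȟ^2(U;F) ≅ 0


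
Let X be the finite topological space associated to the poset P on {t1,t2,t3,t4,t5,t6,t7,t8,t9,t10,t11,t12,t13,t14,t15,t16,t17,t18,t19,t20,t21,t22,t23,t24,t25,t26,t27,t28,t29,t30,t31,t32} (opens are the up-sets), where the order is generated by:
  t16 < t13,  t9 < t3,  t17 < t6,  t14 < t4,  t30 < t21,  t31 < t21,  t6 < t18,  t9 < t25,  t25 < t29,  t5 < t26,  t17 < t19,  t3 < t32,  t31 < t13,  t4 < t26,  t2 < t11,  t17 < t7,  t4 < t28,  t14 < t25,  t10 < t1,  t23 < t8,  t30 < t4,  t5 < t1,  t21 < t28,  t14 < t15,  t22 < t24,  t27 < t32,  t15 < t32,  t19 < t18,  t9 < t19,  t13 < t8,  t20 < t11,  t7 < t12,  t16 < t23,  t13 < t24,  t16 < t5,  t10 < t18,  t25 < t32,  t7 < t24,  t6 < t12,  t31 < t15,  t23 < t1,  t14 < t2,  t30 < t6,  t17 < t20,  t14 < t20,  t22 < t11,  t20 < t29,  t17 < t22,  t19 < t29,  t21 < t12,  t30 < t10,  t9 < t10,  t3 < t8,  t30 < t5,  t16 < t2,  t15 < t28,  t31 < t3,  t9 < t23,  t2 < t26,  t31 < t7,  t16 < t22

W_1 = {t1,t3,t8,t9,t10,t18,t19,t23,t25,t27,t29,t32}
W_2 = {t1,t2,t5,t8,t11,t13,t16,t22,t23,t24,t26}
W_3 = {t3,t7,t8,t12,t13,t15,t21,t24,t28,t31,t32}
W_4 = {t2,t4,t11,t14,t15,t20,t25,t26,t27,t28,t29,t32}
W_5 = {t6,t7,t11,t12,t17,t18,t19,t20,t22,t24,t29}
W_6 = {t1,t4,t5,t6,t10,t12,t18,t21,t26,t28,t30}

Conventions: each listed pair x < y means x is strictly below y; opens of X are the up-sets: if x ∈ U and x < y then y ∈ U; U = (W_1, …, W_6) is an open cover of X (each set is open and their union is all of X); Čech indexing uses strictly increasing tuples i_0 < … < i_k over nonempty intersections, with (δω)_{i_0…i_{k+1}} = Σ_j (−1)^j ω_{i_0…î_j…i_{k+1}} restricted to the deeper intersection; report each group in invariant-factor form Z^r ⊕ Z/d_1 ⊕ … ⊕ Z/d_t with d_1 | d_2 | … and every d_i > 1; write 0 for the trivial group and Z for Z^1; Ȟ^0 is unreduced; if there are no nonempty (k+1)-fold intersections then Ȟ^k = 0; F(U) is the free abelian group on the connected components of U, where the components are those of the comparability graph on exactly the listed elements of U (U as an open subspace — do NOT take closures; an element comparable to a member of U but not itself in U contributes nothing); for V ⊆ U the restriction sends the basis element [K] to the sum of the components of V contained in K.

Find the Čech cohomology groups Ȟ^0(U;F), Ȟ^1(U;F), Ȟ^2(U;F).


Ȟ^0 ≅ Z; Ȟ^1 ≅ 0; Ȟ^2 ≅ Z/2

nonempty overlaps:
  W12={t1,t8,t23} W13={t3,t8,t32} W14={t25,t27,t29,t32} W15={t18,t19,t29} W16={t1,t10,t18} W23={t8,t13,t24} W24={t2,t11,t26} W25={t11,t22,t24} W26={t1,t5,t26} W34={t15,t28,t32} W35={t7,t12,t24} W36={t12,t21,t28} W45={t11,t20,t29} W46={t4,t26,t28} W56={t6,t12,t18}
  W123={t8} W126={t1} W134={t32} W145={t29} W156={t18} W235={t24} W245={t11} W246={t26} W346={t28} W356={t12}
components per intersection:
  W1: {t1,t3,t8,t9,t10,t18,t19,t23,t25,t27,t29,t32}
  W2: {t1,t2,t5,t8,t11,t13,t16,t22,t23,t24,t26}
  W3: {t3,t7,t8,t12,t13,t15,t21,t24,t28,t31,t32}
  W4: {t2,t4,t11,t14,t15,t20,t25,t26,t27,t28,t29,t32}
  W5: {t6,t7,t11,t12,t17,t18,t19,t20,t22,t24,t29}
  W6: {t1,t4,t5,t6,t10,t12,t18,t21,t26,t28,t30}
  W12: {t1,t8,t23}
  W13: {t3,t8,t32}
  W14: {t25,t27,t29,t32}
  W15: {t18,t19,t29}
  W16: {t1,t10,t18}
  W23: {t8,t13,t24}
  W24: {t2,t11,t26}
  W25: {t11,t22,t24}
  W26: {t1,t5,t26}
  W34: {t15,t28,t32}
  W35: {t7,t12,t24}
  W36: {t12,t21,t28}
  W45: {t11,t20,t29}
  W46: {t4,t26,t28}
  W56: {t6,t12,t18}
  W123: {t8}
  W126: {t1}
  W134: {t32}
  W145: {t29}
  W156: {t18}
  W235: {t24}
  W245: {t11}
  W246: {t26}
  W346: {t28}
  W356: {t12}
C dims 6,15,10; δ0: rk 5, SNF 1^5; δ1: rk 10, SNF 1^9·2
degree 0: 6−5−0 = 1 → Ȟ^0 ≅ Z
degree 1: 15−10−5 = 0 → Ȟ^1 ≅ 0
degree 2: 10−0−10 = 0 plus torsion [2] → Ȟ^2 ≅ Z/2


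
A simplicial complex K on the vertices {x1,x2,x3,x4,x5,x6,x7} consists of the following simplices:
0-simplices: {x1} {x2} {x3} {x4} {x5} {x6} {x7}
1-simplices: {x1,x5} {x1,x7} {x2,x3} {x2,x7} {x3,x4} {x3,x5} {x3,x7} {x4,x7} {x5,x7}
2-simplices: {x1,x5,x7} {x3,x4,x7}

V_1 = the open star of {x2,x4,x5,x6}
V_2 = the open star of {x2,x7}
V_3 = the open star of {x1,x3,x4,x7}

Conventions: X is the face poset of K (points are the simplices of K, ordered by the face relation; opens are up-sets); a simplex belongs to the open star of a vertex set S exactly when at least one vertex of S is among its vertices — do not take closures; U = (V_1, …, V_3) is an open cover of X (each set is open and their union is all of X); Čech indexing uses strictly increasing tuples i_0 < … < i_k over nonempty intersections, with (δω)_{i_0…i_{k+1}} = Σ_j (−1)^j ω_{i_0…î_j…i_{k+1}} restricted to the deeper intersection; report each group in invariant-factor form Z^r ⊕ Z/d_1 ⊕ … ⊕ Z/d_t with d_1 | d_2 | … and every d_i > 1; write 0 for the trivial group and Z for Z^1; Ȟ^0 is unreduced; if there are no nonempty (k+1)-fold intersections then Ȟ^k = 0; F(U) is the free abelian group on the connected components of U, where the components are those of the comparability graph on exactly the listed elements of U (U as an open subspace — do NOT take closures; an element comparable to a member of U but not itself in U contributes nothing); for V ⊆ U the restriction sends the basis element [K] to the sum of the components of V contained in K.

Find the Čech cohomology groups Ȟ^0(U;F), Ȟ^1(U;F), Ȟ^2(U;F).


Ȟ^0 = Z^2; Ȟ^1 = Z^2; Ȟ^2 = 0

nonempty intersections:
  V1={{x2},{x4},{x5},{x6},{x1,x5},{x2,x3},{x2,x7},{x3,x4},{x3,x5},{x4,x7},{x5,x7},{x1,x5,x7},{x3,x4,x7}} V2={{x2},{x7},{x1,x7},{x2,x3},{x2,x7},{x3,x7},{x4,x7},{x5,x7},{x1,x5,x7},{x3,x4,x7}} V3={{x1},{x3},{x4},{x7},{x1,x5},{x1,x7},{x2,x3},{x2,x7},{x3,x4},{x3,x5},{x3,x7},{x4,x7},{x5,x7},{x1,x5,x7},{x3,x4,x7}}
  V12={{x2},{x2,x3},{x2,x7},{x4,x7},{x5,x7},{x1,x5,x7},{x3,x4,x7}} V13={{x4},{x1,x5},{x2,x3},{x2,x7},{x3,x4},{x3,x5},{x4,x7},{x5,x7},{x1,x5,x7},{x3,x4,x7}} V23={{x7},{x1,x7},{x2,x3},{x2,x7},{x3,x7},{x4,x7},{x5,x7},{x1,x5,x7},{x3,x4,x7}}
  V123={{x2,x3},{x2,x7},{x4,x7},{x5,x7},{x1,x5,x7},{x3,x4,x7}}
components per intersection:
  V1: {{x2},{x2,x3},{x2,x7}} {{x4},{x3,x4},{x4,x7},{x3,x4,x7}} {{x5},{x1,x5},{x3,x5},{x5,x7},{x1,x5,x7}} {{x6}}
  V2: {{x2},{x7},{x1,x7},{x2,x3},{x2,x7},{x3,x7},{x4,x7},{x5,x7},{x1,x5,x7},{x3,x4,x7}}
  V3: {{x1},{x3},{x4},{x7},{x1,x5},{x1,x7},{x2,x3},{x2,x7},{x3,x4},{x3,x5},{x3,x7},{x4,x7},{x5,x7},{x1,x5,x7},{x3,x4,x7}}
  V12: {{x2},{x2,x3},{x2,x7}} {{x4,x7},{x3,x4,x7}} {{x5,x7},{x1,x5,x7}}
  V13: {{x4},{x3,x4},{x4,x7},{x3,x4,x7}} {{x1,x5},{x5,x7},{x1,x5,x7}} {{x2,x3}} {{x2,x7}} {{x3,x5}}
  V23: {{x7},{x1,x7},{x2,x7},{x3,x7},{x4,x7},{x5,x7},{x1,x5,x7},{x3,x4,x7}} {{x2,x3}}
  V123: {{x2,x3}} {{x2,x7}} {{x4,x7},{x3,x4,x7}} {{x5,x7},{x1,x5,x7}}
C dims 6,10,4; δ0: rk 4, SNF 1^4; δ1: rk 4, SNF 1^4
Ȟ^0: (6−4)−0=2 ⇒ Z^2
Ȟ^1: (10−4)−4=2 ⇒ Z^2
Ȟ^2: (4−0)−4=0 ⇒ 0


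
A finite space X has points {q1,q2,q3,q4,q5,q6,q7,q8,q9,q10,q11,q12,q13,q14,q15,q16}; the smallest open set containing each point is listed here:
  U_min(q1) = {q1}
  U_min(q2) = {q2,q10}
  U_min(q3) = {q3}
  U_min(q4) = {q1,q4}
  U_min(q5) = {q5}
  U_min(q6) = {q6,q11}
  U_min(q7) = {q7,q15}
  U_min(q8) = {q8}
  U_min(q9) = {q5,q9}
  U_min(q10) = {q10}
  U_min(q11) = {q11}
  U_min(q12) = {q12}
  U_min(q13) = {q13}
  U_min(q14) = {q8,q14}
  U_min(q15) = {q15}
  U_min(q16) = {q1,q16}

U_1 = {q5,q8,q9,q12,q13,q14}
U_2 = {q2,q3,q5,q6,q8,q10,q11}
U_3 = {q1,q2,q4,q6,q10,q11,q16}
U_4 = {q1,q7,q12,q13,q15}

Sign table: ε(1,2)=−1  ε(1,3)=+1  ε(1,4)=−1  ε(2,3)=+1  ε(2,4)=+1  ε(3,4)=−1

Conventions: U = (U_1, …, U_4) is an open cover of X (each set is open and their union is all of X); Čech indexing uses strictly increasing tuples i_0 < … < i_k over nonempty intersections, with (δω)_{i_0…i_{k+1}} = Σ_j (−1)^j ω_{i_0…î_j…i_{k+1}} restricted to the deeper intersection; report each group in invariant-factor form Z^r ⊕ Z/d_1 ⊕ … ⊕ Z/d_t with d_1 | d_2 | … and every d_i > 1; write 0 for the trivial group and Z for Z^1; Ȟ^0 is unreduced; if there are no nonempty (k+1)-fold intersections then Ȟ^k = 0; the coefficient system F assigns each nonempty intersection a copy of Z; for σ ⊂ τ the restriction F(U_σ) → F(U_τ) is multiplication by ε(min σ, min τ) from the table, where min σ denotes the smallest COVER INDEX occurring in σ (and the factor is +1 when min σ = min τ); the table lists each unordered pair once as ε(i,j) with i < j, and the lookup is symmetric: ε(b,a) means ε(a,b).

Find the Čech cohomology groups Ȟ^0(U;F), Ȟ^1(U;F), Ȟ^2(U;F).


Ȟ^0 ≅ 0, Ȟ^1 ≅ Z/2, Ȟ^2 ≅ 0

cover nerve:
  U12={q5,q8} U14={q12,q13} U23={q2,q6,q10,q11} U34={q1}
C dims 4,4; δ0: rk 4, SNF 1^3·2
Ȟ^0: (4−4)−0=0 ⇒ 0
Ȟ^1: (4−0)−4=0 plus torsion [2] ⇒ Z/2
Ȟ^2: (0−0)−0=0 ⇒ 0


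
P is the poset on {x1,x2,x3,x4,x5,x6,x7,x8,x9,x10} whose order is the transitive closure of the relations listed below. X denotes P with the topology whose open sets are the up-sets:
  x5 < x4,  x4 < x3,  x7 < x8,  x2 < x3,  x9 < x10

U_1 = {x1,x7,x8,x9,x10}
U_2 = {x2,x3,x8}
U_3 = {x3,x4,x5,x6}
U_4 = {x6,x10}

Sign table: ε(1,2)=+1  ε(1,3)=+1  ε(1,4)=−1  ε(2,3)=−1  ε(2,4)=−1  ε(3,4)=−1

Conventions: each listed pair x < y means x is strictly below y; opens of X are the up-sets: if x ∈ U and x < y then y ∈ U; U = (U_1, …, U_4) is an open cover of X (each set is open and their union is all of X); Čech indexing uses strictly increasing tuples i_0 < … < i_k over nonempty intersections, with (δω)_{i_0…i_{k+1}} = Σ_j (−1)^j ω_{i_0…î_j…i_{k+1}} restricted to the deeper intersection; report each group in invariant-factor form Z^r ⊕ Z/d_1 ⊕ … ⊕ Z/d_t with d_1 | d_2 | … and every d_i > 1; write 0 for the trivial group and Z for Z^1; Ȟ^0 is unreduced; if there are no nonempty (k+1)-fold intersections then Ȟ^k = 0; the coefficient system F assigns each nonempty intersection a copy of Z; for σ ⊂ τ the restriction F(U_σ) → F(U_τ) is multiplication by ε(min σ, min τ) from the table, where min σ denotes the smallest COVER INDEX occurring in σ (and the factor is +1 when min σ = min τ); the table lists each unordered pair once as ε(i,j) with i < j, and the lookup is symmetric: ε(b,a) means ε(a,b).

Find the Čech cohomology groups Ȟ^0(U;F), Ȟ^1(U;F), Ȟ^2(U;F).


Ȟ^0(U;F) ≅ 0, Ȟ^1(U;F) ≅ Z/2, Ȟ^2(U;F) ≅ 0

nerve of the cover:
  U12={x8} U14={x10} U23={x3} U34={x6}
C dims 4,4; δ0: rk 4, SNF 1^3·2
Ȟ^0 = (4 − 4) − 0 = 0, so Ȟ^0 ≅ 0
Ȟ^1 = (4 − 0) − 4 = 0 plus torsion [2], so Ȟ^1 ≅ Z/2
Ȟ^2 = (0 − 0) − 0 = 0, so Ȟ^2 ≅ 0


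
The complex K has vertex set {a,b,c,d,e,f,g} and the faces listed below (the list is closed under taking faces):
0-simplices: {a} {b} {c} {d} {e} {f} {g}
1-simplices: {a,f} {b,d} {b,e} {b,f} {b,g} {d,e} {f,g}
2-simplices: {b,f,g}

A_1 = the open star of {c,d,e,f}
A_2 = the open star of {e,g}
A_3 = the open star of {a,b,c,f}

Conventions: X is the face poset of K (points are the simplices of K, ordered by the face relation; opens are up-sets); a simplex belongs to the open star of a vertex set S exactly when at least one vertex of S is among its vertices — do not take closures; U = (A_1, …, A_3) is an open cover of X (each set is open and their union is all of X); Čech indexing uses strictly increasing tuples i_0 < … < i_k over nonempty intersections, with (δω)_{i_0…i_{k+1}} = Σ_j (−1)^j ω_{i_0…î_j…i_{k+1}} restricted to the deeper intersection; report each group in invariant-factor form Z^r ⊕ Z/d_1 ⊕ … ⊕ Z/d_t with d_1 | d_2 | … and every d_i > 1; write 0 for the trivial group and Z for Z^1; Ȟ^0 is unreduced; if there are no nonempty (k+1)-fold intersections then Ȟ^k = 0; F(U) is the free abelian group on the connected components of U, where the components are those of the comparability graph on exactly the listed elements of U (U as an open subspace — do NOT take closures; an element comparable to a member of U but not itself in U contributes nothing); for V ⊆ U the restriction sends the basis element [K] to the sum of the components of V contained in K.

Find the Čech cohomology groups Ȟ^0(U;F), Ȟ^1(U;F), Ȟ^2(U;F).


Ȟ^0 ≅ Z^2; Ȟ^1 ≅ Z; Ȟ^2 ≅ 0

nerve of the cover:
  A1={{c},{d},{e},{f},{a,f},{b,d},{b,e},{b,f},{d,e},{f,g},{b,f,g}} A2={{e},{g},{b,e},{b,g},{d,e},{f,g},{b,f,g}} A3={{a},{b},{c},{f},{a,f},{b,d},{b,e},{b,f},{b,g},{f,g},{b,f,g}}
  A12={{e},{b,e},{d,e},{f,g},{b,f,g}} A13={{c},{f},{a,f},{b,d},{b,e},{b,f},{f,g},{b,f,g}} A23={{b,e},{b,g},{f,g},{b,f,g}}
  A123={{b,e},{f,g},{b,f,g}}
components per intersection:
  A1: {{c}} {{d},{e},{b,d},{b,e},{d,e}} {{f},{a,f},{b,f},{f,g},{b,f,g}}
  A2: {{e},{b,e},{d,e}} {{g},{b,g},{f,g},{b,f,g}}
  A3: {{a},{b},{f},{a,f},{b,d},{b,e},{b,f},{b,g},{f,g},{b,f,g}} {{c}}
  A12: {{e},{b,e},{d,e}} {{f,g},{b,f,g}}
  A13: {{c}} {{f},{a,f},{b,f},{f,g},{b,f,g}} {{b,d}} {{b,e}}
  A23: {{b,e}} {{b,g},{f,g},{b,f,g}}
  A123: {{b,e}} {{f,g},{b,f,g}}
C dims 7,8,2; δ0: rk 5, SNF 1^5; δ1: rk 2, SNF 1^2
Ȟ^0 = (7 − 5) − 0 = 2, so Ȟ^0 ≅ Z^2
Ȟ^1 = (8 − 2) − 5 = 1, so Ȟ^1 ≅ Z
Ȟ^2 = (2 − 0) − 2 = 0, so Ȟ^2 ≅ 0


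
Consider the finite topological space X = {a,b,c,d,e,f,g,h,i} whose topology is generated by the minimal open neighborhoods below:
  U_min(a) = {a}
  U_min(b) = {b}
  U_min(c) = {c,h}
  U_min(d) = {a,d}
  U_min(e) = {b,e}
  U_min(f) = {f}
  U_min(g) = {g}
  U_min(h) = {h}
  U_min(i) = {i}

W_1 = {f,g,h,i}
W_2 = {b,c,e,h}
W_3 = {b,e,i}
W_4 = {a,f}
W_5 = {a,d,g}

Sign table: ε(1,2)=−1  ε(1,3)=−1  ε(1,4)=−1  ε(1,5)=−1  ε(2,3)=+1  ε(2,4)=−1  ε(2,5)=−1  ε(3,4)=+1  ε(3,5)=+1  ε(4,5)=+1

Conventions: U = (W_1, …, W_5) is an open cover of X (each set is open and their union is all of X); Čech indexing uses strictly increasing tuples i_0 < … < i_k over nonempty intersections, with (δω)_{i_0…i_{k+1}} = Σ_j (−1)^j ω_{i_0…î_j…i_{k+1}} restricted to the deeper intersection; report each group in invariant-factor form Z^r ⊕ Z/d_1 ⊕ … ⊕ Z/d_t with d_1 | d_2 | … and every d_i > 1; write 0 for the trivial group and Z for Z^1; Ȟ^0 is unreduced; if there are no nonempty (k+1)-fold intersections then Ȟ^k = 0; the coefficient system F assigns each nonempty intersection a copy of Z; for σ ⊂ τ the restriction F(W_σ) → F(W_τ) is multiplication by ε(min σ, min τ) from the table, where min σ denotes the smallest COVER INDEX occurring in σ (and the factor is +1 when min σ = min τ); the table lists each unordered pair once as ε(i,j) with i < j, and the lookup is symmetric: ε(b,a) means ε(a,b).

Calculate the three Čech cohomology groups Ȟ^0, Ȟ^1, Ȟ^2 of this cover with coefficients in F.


intersection data:
  W12={h} W13={i} W14={f} W15={g} W23={b,e} W45={a}
C dims 5,6; δ0: rk 4, SNF 1^4
Ȟ^0 = (5 − 4) − 0 = 1, so Ȟ^0 ≅ Z
Ȟ^1 = (6 − 0) − 4 = 2, so Ȟ^1 ≅ Z^2
Ȟ^2 = (0 − 0) − 0 = 0, so Ȟ^2 ≅ 0

Ȟ^0 ≅ Z,  Ȟ^1 ≅ Z^2,  Ȟ^2 ≅ 0


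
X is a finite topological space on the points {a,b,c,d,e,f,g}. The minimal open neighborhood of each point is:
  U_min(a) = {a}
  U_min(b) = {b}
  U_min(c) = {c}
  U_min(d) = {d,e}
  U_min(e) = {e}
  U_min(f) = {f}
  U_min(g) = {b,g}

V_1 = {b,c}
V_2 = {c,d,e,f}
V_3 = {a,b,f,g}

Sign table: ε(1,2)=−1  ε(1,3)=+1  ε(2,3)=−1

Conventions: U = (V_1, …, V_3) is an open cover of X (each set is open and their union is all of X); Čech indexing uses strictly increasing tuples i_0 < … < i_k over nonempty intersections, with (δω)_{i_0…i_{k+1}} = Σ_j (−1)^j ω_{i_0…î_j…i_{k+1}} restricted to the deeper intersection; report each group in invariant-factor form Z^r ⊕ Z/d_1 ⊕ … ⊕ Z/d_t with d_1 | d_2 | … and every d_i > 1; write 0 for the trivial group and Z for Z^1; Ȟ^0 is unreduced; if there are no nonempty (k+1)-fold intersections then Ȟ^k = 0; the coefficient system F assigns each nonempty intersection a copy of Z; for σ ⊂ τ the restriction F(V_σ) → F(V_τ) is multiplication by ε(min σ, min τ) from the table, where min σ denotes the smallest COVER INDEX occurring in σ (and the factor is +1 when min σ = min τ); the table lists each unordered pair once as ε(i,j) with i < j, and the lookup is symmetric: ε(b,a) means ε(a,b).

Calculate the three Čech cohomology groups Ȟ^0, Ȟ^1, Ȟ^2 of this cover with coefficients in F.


nerve simplices:
  V12={c} V13={b} V23={f}
C dims 3,3; δ0: rk 2, SNF 1^2
degree 0: 3−2−0 = 1 → Ȟ^0 ≅ Z
degree 1: 3−0−2 = 1 → Ȟ^1 ≅ Z
degree 2: 0−0−0 = 0 → Ȟ^2 ≅ 0

Ȟ^0(U;F) ≅ Z, Ȟ^1(U;F) ≅ Z, Ȟ^2(U;F) ≅ 0
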